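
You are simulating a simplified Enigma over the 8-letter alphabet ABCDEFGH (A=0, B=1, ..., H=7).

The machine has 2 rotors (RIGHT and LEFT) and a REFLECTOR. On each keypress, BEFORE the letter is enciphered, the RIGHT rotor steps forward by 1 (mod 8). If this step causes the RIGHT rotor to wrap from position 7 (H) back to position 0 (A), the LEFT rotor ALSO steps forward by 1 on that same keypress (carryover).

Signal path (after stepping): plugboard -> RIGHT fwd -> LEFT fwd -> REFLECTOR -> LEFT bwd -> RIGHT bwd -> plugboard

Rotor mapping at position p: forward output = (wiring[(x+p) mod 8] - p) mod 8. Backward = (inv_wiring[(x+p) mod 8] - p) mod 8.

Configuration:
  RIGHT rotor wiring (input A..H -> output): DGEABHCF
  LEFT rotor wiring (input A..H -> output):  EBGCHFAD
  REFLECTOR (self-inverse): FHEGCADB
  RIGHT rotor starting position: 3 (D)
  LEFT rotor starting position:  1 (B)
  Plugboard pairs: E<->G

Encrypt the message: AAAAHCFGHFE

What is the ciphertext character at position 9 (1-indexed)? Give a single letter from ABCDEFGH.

Char 1 ('A'): step: R->4, L=1; A->plug->A->R->F->L->H->refl->B->L'->C->R'->F->plug->F
Char 2 ('A'): step: R->5, L=1; A->plug->A->R->C->L->B->refl->H->L'->F->R'->B->plug->B
Char 3 ('A'): step: R->6, L=1; A->plug->A->R->E->L->E->refl->C->L'->G->R'->E->plug->G
Char 4 ('A'): step: R->7, L=1; A->plug->A->R->G->L->C->refl->E->L'->E->R'->B->plug->B
Char 5 ('H'): step: R->0, L->2 (L advanced); H->plug->H->R->F->L->B->refl->H->L'->H->R'->F->plug->F
Char 6 ('C'): step: R->1, L=2; C->plug->C->R->H->L->H->refl->B->L'->F->R'->A->plug->A
Char 7 ('F'): step: R->2, L=2; F->plug->F->R->D->L->D->refl->G->L'->E->R'->H->plug->H
Char 8 ('G'): step: R->3, L=2; G->plug->E->R->C->L->F->refl->A->L'->B->R'->H->plug->H
Char 9 ('H'): step: R->4, L=2; H->plug->H->R->E->L->G->refl->D->L'->D->R'->B->plug->B

B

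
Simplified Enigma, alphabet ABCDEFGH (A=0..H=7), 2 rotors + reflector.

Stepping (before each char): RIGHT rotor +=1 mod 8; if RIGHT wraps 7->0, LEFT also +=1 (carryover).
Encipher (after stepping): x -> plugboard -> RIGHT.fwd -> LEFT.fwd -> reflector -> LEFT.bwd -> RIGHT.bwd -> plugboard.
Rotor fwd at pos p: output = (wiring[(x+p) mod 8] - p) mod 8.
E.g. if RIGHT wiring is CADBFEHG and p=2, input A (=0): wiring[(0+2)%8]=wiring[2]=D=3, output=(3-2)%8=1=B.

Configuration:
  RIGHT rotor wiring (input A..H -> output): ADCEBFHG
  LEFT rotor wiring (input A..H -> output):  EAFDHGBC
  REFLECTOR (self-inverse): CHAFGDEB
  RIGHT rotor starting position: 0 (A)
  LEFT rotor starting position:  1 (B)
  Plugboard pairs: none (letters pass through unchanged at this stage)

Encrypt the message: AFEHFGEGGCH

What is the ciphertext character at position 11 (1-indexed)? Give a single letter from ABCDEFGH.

Char 1 ('A'): step: R->1, L=1; A->plug->A->R->C->L->C->refl->A->L'->F->R'->G->plug->G
Char 2 ('F'): step: R->2, L=1; F->plug->F->R->E->L->F->refl->D->L'->H->R'->C->plug->C
Char 3 ('E'): step: R->3, L=1; E->plug->E->R->D->L->G->refl->E->L'->B->R'->A->plug->A
Char 4 ('H'): step: R->4, L=1; H->plug->H->R->A->L->H->refl->B->L'->G->R'->G->plug->G
Char 5 ('F'): step: R->5, L=1; F->plug->F->R->F->L->A->refl->C->L'->C->R'->B->plug->B
Char 6 ('G'): step: R->6, L=1; G->plug->G->R->D->L->G->refl->E->L'->B->R'->A->plug->A
Char 7 ('E'): step: R->7, L=1; E->plug->E->R->F->L->A->refl->C->L'->C->R'->F->plug->F
Char 8 ('G'): step: R->0, L->2 (L advanced); G->plug->G->R->H->L->G->refl->E->L'->D->R'->B->plug->B
Char 9 ('G'): step: R->1, L=2; G->plug->G->R->F->L->A->refl->C->L'->G->R'->F->plug->F
Char 10 ('C'): step: R->2, L=2; C->plug->C->R->H->L->G->refl->E->L'->D->R'->D->plug->D
Char 11 ('H'): step: R->3, L=2; H->plug->H->R->H->L->G->refl->E->L'->D->R'->E->plug->E

E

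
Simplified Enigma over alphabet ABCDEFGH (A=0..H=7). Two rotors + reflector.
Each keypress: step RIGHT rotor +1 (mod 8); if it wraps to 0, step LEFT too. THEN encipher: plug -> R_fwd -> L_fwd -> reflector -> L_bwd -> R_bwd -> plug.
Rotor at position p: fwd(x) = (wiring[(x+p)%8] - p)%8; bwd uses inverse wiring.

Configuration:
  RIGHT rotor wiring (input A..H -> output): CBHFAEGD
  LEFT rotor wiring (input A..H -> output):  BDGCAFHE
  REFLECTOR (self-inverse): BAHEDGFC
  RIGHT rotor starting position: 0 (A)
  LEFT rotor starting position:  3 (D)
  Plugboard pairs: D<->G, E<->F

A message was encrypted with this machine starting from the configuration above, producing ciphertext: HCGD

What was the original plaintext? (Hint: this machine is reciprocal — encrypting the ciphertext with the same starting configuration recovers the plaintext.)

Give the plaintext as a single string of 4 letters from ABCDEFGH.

Char 1 ('H'): step: R->1, L=3; H->plug->H->R->B->L->F->refl->G->L'->F->R'->F->plug->E
Char 2 ('C'): step: R->2, L=3; C->plug->C->R->G->L->A->refl->B->L'->E->R'->E->plug->F
Char 3 ('G'): step: R->3, L=3; G->plug->D->R->D->L->E->refl->D->L'->H->R'->F->plug->E
Char 4 ('D'): step: R->4, L=3; D->plug->G->R->D->L->E->refl->D->L'->H->R'->D->plug->G

Answer: EFEG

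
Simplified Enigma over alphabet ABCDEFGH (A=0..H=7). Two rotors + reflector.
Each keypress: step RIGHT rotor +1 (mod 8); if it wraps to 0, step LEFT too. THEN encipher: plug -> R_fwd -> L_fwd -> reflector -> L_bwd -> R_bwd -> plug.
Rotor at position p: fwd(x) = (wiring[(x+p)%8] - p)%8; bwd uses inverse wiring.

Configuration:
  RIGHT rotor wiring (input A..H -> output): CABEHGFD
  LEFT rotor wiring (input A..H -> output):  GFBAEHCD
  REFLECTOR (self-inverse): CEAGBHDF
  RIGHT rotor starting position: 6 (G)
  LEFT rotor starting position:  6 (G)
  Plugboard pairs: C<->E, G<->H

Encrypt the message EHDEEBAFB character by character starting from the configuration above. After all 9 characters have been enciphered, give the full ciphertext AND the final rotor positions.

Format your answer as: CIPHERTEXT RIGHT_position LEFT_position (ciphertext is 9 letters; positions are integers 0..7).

Char 1 ('E'): step: R->7, L=6; E->plug->C->R->B->L->F->refl->H->L'->D->R'->B->plug->B
Char 2 ('H'): step: R->0, L->7 (L advanced); H->plug->G->R->F->L->F->refl->H->L'->B->R'->C->plug->E
Char 3 ('D'): step: R->1, L=7; D->plug->D->R->G->L->A->refl->C->L'->D->R'->C->plug->E
Char 4 ('E'): step: R->2, L=7; E->plug->C->R->F->L->F->refl->H->L'->B->R'->F->plug->F
Char 5 ('E'): step: R->3, L=7; E->plug->C->R->D->L->C->refl->A->L'->G->R'->H->plug->G
Char 6 ('B'): step: R->4, L=7; B->plug->B->R->C->L->G->refl->D->L'->H->R'->D->plug->D
Char 7 ('A'): step: R->5, L=7; A->plug->A->R->B->L->H->refl->F->L'->F->R'->D->plug->D
Char 8 ('F'): step: R->6, L=7; F->plug->F->R->G->L->A->refl->C->L'->D->R'->E->plug->C
Char 9 ('B'): step: R->7, L=7; B->plug->B->R->D->L->C->refl->A->L'->G->R'->H->plug->G
Final: ciphertext=BEEFGDDCG, RIGHT=7, LEFT=7

Answer: BEEFGDDCG 7 7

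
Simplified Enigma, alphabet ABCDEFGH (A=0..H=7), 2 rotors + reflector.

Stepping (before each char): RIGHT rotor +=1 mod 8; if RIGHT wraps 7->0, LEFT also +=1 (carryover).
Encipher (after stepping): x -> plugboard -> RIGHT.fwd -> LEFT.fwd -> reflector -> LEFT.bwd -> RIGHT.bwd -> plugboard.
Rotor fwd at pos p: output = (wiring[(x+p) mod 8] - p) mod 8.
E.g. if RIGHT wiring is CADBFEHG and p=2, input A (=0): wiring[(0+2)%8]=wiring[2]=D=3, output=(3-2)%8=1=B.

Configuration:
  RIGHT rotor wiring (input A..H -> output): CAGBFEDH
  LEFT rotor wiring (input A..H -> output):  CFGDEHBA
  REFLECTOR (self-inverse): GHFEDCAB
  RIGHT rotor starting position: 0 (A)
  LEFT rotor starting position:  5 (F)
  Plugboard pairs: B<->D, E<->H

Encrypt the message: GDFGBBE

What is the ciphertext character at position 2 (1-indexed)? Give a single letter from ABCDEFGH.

Char 1 ('G'): step: R->1, L=5; G->plug->G->R->G->L->G->refl->A->L'->E->R'->D->plug->B
Char 2 ('D'): step: R->2, L=5; D->plug->B->R->H->L->H->refl->B->L'->F->R'->F->plug->F

F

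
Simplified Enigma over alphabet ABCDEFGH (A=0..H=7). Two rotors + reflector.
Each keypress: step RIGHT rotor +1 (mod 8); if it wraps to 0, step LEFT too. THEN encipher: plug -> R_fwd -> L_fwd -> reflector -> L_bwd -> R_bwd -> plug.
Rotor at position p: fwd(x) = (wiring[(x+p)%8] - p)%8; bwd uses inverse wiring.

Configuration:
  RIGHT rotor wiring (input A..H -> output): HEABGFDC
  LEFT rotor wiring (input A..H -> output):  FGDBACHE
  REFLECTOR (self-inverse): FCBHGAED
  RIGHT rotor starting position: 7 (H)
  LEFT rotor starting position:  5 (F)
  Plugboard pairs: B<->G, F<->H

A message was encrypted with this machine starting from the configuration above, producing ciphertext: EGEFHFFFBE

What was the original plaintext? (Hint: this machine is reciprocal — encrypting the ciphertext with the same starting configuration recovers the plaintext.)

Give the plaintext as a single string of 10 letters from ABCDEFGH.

Char 1 ('E'): step: R->0, L->6 (L advanced); E->plug->E->R->G->L->C->refl->B->L'->A->R'->C->plug->C
Char 2 ('G'): step: R->1, L=6; G->plug->B->R->H->L->E->refl->G->L'->B->R'->G->plug->B
Char 3 ('E'): step: R->2, L=6; E->plug->E->R->B->L->G->refl->E->L'->H->R'->B->plug->G
Char 4 ('F'): step: R->3, L=6; F->plug->H->R->F->L->D->refl->H->L'->C->R'->C->plug->C
Char 5 ('H'): step: R->4, L=6; H->plug->F->R->A->L->B->refl->C->L'->G->R'->D->plug->D
Char 6 ('F'): step: R->5, L=6; F->plug->H->R->B->L->G->refl->E->L'->H->R'->E->plug->E
Char 7 ('F'): step: R->6, L=6; F->plug->H->R->H->L->E->refl->G->L'->B->R'->C->plug->C
Char 8 ('F'): step: R->7, L=6; F->plug->H->R->E->L->F->refl->A->L'->D->R'->A->plug->A
Char 9 ('B'): step: R->0, L->7 (L advanced); B->plug->G->R->D->L->E->refl->G->L'->B->R'->D->plug->D
Char 10 ('E'): step: R->1, L=7; E->plug->E->R->E->L->C->refl->B->L'->F->R'->D->plug->D

Answer: CBGCDECADD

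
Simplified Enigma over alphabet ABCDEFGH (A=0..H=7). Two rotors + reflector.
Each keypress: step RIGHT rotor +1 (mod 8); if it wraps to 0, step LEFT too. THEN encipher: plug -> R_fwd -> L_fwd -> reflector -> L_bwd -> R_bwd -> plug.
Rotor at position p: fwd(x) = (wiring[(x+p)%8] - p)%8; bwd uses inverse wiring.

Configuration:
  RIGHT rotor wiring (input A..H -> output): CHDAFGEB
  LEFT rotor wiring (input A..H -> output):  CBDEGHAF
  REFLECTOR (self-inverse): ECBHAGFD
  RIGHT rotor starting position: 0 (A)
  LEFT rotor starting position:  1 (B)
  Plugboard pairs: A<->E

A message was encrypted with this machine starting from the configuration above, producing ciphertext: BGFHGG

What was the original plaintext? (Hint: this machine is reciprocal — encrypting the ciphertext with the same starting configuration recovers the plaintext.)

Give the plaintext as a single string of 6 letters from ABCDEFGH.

Char 1 ('B'): step: R->1, L=1; B->plug->B->R->C->L->D->refl->H->L'->F->R'->E->plug->A
Char 2 ('G'): step: R->2, L=1; G->plug->G->R->A->L->A->refl->E->L'->G->R'->B->plug->B
Char 3 ('F'): step: R->3, L=1; F->plug->F->R->H->L->B->refl->C->L'->B->R'->D->plug->D
Char 4 ('H'): step: R->4, L=1; H->plug->H->R->E->L->G->refl->F->L'->D->R'->F->plug->F
Char 5 ('G'): step: R->5, L=1; G->plug->G->R->D->L->F->refl->G->L'->E->R'->C->plug->C
Char 6 ('G'): step: R->6, L=1; G->plug->G->R->H->L->B->refl->C->L'->B->R'->D->plug->D

Answer: ABDFCD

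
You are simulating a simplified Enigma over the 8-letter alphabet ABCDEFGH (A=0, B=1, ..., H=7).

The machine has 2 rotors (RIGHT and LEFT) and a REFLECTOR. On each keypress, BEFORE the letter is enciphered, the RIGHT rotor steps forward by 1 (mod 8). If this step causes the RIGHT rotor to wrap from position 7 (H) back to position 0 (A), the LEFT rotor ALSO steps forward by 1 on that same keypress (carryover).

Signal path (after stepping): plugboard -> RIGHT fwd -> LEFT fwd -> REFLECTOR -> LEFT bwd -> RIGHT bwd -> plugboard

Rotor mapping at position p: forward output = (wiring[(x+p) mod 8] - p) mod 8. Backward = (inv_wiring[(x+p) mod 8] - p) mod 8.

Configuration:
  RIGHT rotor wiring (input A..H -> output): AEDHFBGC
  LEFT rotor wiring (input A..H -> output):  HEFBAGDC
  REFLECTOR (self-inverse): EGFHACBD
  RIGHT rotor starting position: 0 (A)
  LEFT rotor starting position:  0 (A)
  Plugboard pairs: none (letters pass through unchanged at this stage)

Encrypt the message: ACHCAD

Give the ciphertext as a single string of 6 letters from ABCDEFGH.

Char 1 ('A'): step: R->1, L=0; A->plug->A->R->D->L->B->refl->G->L'->F->R'->F->plug->F
Char 2 ('C'): step: R->2, L=0; C->plug->C->R->D->L->B->refl->G->L'->F->R'->B->plug->B
Char 3 ('H'): step: R->3, L=0; H->plug->H->R->A->L->H->refl->D->L'->G->R'->C->plug->C
Char 4 ('C'): step: R->4, L=0; C->plug->C->R->C->L->F->refl->C->L'->H->R'->G->plug->G
Char 5 ('A'): step: R->5, L=0; A->plug->A->R->E->L->A->refl->E->L'->B->R'->B->plug->B
Char 6 ('D'): step: R->6, L=0; D->plug->D->R->G->L->D->refl->H->L'->A->R'->A->plug->A

Answer: FBCGBA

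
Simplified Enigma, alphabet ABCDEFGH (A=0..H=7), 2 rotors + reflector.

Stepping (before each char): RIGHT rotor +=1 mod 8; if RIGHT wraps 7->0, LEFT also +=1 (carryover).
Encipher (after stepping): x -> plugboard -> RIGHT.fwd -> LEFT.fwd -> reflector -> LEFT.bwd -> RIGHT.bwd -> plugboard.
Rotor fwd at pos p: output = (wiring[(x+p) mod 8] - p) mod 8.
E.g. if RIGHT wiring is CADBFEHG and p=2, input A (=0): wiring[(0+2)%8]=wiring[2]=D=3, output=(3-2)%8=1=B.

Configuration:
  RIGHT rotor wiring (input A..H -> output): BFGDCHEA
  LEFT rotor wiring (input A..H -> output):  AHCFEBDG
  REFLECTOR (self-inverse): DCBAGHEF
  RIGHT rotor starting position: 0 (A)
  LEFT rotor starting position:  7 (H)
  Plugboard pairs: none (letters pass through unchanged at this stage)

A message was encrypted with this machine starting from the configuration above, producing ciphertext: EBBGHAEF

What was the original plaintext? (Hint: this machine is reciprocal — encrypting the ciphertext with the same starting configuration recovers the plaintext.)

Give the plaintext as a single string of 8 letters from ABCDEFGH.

Answer: DFCBEHDG

Derivation:
Char 1 ('E'): step: R->1, L=7; E->plug->E->R->G->L->C->refl->B->L'->B->R'->D->plug->D
Char 2 ('B'): step: R->2, L=7; B->plug->B->R->B->L->B->refl->C->L'->G->R'->F->plug->F
Char 3 ('B'): step: R->3, L=7; B->plug->B->R->H->L->E->refl->G->L'->E->R'->C->plug->C
Char 4 ('G'): step: R->4, L=7; G->plug->G->R->C->L->A->refl->D->L'->D->R'->B->plug->B
Char 5 ('H'): step: R->5, L=7; H->plug->H->R->F->L->F->refl->H->L'->A->R'->E->plug->E
Char 6 ('A'): step: R->6, L=7; A->plug->A->R->G->L->C->refl->B->L'->B->R'->H->plug->H
Char 7 ('E'): step: R->7, L=7; E->plug->E->R->E->L->G->refl->E->L'->H->R'->D->plug->D
Char 8 ('F'): step: R->0, L->0 (L advanced); F->plug->F->R->H->L->G->refl->E->L'->E->R'->G->plug->G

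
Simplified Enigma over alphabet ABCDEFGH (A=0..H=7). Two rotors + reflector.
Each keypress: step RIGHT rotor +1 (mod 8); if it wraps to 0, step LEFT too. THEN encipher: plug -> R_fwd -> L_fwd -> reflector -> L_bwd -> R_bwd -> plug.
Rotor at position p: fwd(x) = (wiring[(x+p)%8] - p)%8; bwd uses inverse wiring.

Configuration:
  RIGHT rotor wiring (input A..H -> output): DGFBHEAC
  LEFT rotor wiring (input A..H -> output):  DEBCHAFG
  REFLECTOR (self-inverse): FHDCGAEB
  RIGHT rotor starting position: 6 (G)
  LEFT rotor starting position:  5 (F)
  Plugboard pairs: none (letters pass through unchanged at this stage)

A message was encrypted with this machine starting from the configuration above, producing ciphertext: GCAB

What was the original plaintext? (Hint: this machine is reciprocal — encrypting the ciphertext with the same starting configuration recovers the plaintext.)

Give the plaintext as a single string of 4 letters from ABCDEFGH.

Answer: AAEH

Derivation:
Char 1 ('G'): step: R->7, L=5; G->plug->G->R->F->L->E->refl->G->L'->D->R'->A->plug->A
Char 2 ('C'): step: R->0, L->6 (L advanced); C->plug->C->R->F->L->E->refl->G->L'->D->R'->A->plug->A
Char 3 ('A'): step: R->1, L=6; A->plug->A->R->F->L->E->refl->G->L'->D->R'->E->plug->E
Char 4 ('B'): step: R->2, L=6; B->plug->B->R->H->L->C->refl->D->L'->E->R'->H->plug->H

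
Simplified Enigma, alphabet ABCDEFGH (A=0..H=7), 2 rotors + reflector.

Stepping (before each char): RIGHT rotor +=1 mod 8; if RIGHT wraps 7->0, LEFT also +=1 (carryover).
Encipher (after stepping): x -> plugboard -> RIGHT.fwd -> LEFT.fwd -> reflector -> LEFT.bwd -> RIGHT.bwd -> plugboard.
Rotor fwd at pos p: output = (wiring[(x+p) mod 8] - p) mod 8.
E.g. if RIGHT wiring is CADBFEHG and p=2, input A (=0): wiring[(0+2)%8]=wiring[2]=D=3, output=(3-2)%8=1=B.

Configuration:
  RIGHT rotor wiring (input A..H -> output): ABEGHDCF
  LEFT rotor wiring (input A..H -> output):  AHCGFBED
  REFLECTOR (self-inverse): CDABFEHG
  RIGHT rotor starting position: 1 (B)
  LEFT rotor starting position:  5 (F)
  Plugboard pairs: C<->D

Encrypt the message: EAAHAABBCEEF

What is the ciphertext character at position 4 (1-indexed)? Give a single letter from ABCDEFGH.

Char 1 ('E'): step: R->2, L=5; E->plug->E->R->A->L->E->refl->F->L'->F->R'->C->plug->D
Char 2 ('A'): step: R->3, L=5; A->plug->A->R->D->L->D->refl->B->L'->G->R'->G->plug->G
Char 3 ('A'): step: R->4, L=5; A->plug->A->R->D->L->D->refl->B->L'->G->R'->C->plug->D
Char 4 ('H'): step: R->5, L=5; H->plug->H->R->C->L->G->refl->H->L'->B->R'->G->plug->G

G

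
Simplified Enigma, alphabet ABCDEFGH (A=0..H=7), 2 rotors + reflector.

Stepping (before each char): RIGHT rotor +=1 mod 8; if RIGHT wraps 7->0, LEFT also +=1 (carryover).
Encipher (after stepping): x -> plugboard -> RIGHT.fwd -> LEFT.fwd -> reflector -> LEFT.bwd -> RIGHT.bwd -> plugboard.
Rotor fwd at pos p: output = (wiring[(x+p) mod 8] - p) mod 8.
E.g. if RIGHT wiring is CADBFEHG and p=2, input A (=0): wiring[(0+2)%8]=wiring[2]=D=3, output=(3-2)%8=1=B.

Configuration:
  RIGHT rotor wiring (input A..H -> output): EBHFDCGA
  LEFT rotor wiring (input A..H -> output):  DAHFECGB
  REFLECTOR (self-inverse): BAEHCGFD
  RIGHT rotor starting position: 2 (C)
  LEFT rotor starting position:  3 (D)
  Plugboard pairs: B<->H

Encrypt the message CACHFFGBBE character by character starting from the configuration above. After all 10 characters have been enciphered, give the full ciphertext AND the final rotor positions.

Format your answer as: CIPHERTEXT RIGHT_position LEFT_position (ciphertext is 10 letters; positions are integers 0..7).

Answer: HEFDEDADGA 4 4

Derivation:
Char 1 ('C'): step: R->3, L=3; C->plug->C->R->H->L->E->refl->C->L'->A->R'->B->plug->H
Char 2 ('A'): step: R->4, L=3; A->plug->A->R->H->L->E->refl->C->L'->A->R'->E->plug->E
Char 3 ('C'): step: R->5, L=3; C->plug->C->R->D->L->D->refl->H->L'->C->R'->F->plug->F
Char 4 ('H'): step: R->6, L=3; H->plug->B->R->C->L->H->refl->D->L'->D->R'->D->plug->D
Char 5 ('F'): step: R->7, L=3; F->plug->F->R->E->L->G->refl->F->L'->G->R'->E->plug->E
Char 6 ('F'): step: R->0, L->4 (L advanced); F->plug->F->R->C->L->C->refl->E->L'->F->R'->D->plug->D
Char 7 ('G'): step: R->1, L=4; G->plug->G->R->H->L->B->refl->A->L'->A->R'->A->plug->A
Char 8 ('B'): step: R->2, L=4; B->plug->H->R->H->L->B->refl->A->L'->A->R'->D->plug->D
Char 9 ('B'): step: R->3, L=4; B->plug->H->R->E->L->H->refl->D->L'->G->R'->G->plug->G
Char 10 ('E'): step: R->4, L=4; E->plug->E->R->A->L->A->refl->B->L'->H->R'->A->plug->A
Final: ciphertext=HEFDEDADGA, RIGHT=4, LEFT=4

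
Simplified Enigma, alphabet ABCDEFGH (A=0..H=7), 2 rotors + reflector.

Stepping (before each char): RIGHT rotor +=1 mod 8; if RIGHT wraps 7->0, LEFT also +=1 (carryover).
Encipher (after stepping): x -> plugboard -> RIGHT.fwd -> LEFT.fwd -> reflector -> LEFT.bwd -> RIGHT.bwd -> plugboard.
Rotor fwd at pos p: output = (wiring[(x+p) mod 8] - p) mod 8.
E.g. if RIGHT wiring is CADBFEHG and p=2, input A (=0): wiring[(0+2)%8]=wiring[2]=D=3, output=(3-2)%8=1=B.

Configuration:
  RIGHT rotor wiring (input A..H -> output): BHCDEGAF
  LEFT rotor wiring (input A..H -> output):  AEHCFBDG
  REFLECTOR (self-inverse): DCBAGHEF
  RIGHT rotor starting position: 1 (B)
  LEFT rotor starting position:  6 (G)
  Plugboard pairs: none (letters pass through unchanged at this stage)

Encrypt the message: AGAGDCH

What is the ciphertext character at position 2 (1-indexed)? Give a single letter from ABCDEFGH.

Char 1 ('A'): step: R->2, L=6; A->plug->A->R->A->L->F->refl->H->L'->G->R'->E->plug->E
Char 2 ('G'): step: R->3, L=6; G->plug->G->R->E->L->B->refl->C->L'->C->R'->E->plug->E

E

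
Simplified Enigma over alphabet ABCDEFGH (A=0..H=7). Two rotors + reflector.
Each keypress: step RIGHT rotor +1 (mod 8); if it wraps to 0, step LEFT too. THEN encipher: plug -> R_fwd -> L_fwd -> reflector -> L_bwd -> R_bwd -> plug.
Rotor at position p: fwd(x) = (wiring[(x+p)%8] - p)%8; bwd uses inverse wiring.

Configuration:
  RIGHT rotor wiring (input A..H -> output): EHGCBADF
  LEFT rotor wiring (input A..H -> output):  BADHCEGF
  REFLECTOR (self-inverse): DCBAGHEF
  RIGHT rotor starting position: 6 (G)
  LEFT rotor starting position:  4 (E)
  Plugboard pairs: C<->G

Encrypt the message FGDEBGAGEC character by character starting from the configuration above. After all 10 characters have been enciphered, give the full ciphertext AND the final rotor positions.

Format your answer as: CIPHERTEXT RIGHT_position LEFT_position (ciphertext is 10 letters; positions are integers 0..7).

Answer: EEEDFECDBH 0 6

Derivation:
Char 1 ('F'): step: R->7, L=4; F->plug->F->R->C->L->C->refl->B->L'->D->R'->E->plug->E
Char 2 ('G'): step: R->0, L->5 (L advanced); G->plug->C->R->G->L->C->refl->B->L'->B->R'->E->plug->E
Char 3 ('D'): step: R->1, L=5; D->plug->D->R->A->L->H->refl->F->L'->H->R'->E->plug->E
Char 4 ('E'): step: R->2, L=5; E->plug->E->R->B->L->B->refl->C->L'->G->R'->D->plug->D
Char 5 ('B'): step: R->3, L=5; B->plug->B->R->G->L->C->refl->B->L'->B->R'->F->plug->F
Char 6 ('G'): step: R->4, L=5; G->plug->C->R->H->L->F->refl->H->L'->A->R'->E->plug->E
Char 7 ('A'): step: R->5, L=5; A->plug->A->R->D->L->E->refl->G->L'->F->R'->G->plug->C
Char 8 ('G'): step: R->6, L=5; G->plug->C->R->G->L->C->refl->B->L'->B->R'->D->plug->D
Char 9 ('E'): step: R->7, L=5; E->plug->E->R->D->L->E->refl->G->L'->F->R'->B->plug->B
Char 10 ('C'): step: R->0, L->6 (L advanced); C->plug->G->R->D->L->C->refl->B->L'->F->R'->H->plug->H
Final: ciphertext=EEEDFECDBH, RIGHT=0, LEFT=6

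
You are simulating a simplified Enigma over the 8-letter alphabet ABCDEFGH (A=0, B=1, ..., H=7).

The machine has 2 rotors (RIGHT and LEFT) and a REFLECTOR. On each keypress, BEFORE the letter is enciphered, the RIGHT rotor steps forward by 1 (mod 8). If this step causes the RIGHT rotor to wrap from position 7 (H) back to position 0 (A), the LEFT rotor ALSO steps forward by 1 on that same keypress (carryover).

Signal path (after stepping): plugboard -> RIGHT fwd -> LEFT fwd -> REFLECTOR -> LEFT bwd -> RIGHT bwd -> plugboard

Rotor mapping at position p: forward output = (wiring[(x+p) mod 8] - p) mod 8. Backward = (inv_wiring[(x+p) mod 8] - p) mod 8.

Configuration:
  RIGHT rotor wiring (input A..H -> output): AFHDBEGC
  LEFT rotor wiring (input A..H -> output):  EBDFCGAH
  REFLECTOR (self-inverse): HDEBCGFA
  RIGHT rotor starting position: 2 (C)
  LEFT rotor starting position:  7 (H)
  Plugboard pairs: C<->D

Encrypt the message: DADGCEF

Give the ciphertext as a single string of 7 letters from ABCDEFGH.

Char 1 ('D'): step: R->3, L=7; D->plug->C->R->B->L->F->refl->G->L'->E->R'->H->plug->H
Char 2 ('A'): step: R->4, L=7; A->plug->A->R->F->L->D->refl->B->L'->H->R'->H->plug->H
Char 3 ('D'): step: R->5, L=7; D->plug->C->R->F->L->D->refl->B->L'->H->R'->A->plug->A
Char 4 ('G'): step: R->6, L=7; G->plug->G->R->D->L->E->refl->C->L'->C->R'->C->plug->D
Char 5 ('C'): step: R->7, L=7; C->plug->D->R->A->L->A->refl->H->L'->G->R'->C->plug->D
Char 6 ('E'): step: R->0, L->0 (L advanced); E->plug->E->R->B->L->B->refl->D->L'->C->R'->H->plug->H
Char 7 ('F'): step: R->1, L=0; F->plug->F->R->F->L->G->refl->F->L'->D->R'->E->plug->E

Answer: HHADDHE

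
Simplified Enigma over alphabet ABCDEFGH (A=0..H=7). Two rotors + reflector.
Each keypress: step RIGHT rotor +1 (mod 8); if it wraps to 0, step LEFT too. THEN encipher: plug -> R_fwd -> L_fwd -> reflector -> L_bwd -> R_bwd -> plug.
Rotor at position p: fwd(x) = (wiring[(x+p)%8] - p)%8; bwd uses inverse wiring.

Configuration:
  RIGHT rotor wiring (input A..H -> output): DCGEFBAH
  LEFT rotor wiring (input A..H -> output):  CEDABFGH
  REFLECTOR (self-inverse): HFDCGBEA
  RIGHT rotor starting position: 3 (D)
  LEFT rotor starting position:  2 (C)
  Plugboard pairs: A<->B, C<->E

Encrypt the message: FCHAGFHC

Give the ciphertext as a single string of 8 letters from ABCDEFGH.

Answer: GHGHEACB

Derivation:
Char 1 ('F'): step: R->4, L=2; F->plug->F->R->G->L->A->refl->H->L'->C->R'->G->plug->G
Char 2 ('C'): step: R->5, L=2; C->plug->E->R->F->L->F->refl->B->L'->A->R'->H->plug->H
Char 3 ('H'): step: R->6, L=2; H->plug->H->R->D->L->D->refl->C->L'->H->R'->G->plug->G
Char 4 ('A'): step: R->7, L=2; A->plug->B->R->E->L->E->refl->G->L'->B->R'->H->plug->H
Char 5 ('G'): step: R->0, L->3 (L advanced); G->plug->G->R->A->L->F->refl->B->L'->G->R'->C->plug->E
Char 6 ('F'): step: R->1, L=3; F->plug->F->R->H->L->A->refl->H->L'->F->R'->B->plug->A
Char 7 ('H'): step: R->2, L=3; H->plug->H->R->A->L->F->refl->B->L'->G->R'->E->plug->C
Char 8 ('C'): step: R->3, L=3; C->plug->E->R->E->L->E->refl->G->L'->B->R'->A->plug->B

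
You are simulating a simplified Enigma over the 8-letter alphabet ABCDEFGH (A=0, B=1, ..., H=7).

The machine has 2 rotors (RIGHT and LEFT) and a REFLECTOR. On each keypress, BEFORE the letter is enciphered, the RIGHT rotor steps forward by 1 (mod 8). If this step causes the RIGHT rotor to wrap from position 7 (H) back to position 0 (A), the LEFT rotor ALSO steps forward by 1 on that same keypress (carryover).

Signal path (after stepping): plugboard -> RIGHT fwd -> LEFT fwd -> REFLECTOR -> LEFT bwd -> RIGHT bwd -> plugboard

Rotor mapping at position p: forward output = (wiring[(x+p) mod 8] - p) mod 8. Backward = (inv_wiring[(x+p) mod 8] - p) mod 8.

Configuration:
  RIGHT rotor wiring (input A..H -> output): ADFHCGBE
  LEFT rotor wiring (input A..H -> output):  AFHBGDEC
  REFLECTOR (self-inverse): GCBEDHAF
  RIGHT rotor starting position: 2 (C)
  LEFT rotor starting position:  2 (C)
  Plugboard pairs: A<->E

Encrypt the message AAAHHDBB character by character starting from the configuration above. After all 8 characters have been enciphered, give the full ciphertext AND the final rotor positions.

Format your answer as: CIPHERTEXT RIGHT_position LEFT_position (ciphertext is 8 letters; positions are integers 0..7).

Answer: GHHFGGAD 2 3

Derivation:
Char 1 ('A'): step: R->3, L=2; A->plug->E->R->B->L->H->refl->F->L'->A->R'->G->plug->G
Char 2 ('A'): step: R->4, L=2; A->plug->E->R->E->L->C->refl->B->L'->D->R'->H->plug->H
Char 3 ('A'): step: R->5, L=2; A->plug->E->R->G->L->G->refl->A->L'->F->R'->H->plug->H
Char 4 ('H'): step: R->6, L=2; H->plug->H->R->A->L->F->refl->H->L'->B->R'->F->plug->F
Char 5 ('H'): step: R->7, L=2; H->plug->H->R->C->L->E->refl->D->L'->H->R'->G->plug->G
Char 6 ('D'): step: R->0, L->3 (L advanced); D->plug->D->R->H->L->E->refl->D->L'->B->R'->G->plug->G
Char 7 ('B'): step: R->1, L=3; B->plug->B->R->E->L->H->refl->F->L'->F->R'->E->plug->A
Char 8 ('B'): step: R->2, L=3; B->plug->B->R->F->L->F->refl->H->L'->E->R'->D->plug->D
Final: ciphertext=GHHFGGAD, RIGHT=2, LEFT=3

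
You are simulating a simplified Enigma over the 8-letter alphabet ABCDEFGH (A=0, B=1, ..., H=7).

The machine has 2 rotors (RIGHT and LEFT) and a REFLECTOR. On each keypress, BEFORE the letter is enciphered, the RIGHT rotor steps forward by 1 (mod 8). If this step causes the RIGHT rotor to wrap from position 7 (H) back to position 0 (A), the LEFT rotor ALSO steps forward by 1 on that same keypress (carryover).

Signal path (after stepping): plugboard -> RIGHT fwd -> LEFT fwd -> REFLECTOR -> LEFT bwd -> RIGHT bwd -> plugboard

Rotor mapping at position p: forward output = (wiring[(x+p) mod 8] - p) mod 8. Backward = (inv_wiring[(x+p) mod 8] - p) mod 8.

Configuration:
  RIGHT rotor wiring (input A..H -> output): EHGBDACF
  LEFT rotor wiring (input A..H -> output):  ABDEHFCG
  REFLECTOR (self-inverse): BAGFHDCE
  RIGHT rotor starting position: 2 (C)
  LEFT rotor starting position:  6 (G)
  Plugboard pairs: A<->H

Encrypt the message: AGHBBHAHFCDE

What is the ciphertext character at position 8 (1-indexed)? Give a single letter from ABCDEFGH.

Char 1 ('A'): step: R->3, L=6; A->plug->H->R->D->L->D->refl->F->L'->E->R'->G->plug->G
Char 2 ('G'): step: R->4, L=6; G->plug->G->R->C->L->C->refl->G->L'->F->R'->H->plug->A
Char 3 ('H'): step: R->5, L=6; H->plug->A->R->D->L->D->refl->F->L'->E->R'->G->plug->G
Char 4 ('B'): step: R->6, L=6; B->plug->B->R->H->L->H->refl->E->L'->A->R'->E->plug->E
Char 5 ('B'): step: R->7, L=6; B->plug->B->R->F->L->G->refl->C->L'->C->R'->E->plug->E
Char 6 ('H'): step: R->0, L->7 (L advanced); H->plug->A->R->E->L->F->refl->D->L'->H->R'->B->plug->B
Char 7 ('A'): step: R->1, L=7; A->plug->H->R->D->L->E->refl->H->L'->A->R'->C->plug->C
Char 8 ('H'): step: R->2, L=7; H->plug->A->R->E->L->F->refl->D->L'->H->R'->B->plug->B

B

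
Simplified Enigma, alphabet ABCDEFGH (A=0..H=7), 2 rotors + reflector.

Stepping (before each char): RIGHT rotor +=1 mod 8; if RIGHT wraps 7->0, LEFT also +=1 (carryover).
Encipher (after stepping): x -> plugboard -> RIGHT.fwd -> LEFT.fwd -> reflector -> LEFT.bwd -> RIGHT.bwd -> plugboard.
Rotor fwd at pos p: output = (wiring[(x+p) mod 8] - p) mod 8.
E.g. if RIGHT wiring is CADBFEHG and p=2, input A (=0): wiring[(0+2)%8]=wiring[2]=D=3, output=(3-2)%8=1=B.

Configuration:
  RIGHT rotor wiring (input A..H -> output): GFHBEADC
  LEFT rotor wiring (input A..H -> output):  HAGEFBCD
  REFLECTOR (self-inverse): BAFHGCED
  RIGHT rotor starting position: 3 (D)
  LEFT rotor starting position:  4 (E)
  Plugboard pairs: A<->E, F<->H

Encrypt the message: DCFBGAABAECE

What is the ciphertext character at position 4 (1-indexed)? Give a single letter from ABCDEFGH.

Char 1 ('D'): step: R->4, L=4; D->plug->D->R->G->L->C->refl->F->L'->B->R'->F->plug->H
Char 2 ('C'): step: R->5, L=4; C->plug->C->R->F->L->E->refl->G->L'->C->R'->F->plug->H
Char 3 ('F'): step: R->6, L=4; F->plug->H->R->C->L->G->refl->E->L'->F->R'->A->plug->E
Char 4 ('B'): step: R->7, L=4; B->plug->B->R->H->L->A->refl->B->L'->A->R'->D->plug->D

D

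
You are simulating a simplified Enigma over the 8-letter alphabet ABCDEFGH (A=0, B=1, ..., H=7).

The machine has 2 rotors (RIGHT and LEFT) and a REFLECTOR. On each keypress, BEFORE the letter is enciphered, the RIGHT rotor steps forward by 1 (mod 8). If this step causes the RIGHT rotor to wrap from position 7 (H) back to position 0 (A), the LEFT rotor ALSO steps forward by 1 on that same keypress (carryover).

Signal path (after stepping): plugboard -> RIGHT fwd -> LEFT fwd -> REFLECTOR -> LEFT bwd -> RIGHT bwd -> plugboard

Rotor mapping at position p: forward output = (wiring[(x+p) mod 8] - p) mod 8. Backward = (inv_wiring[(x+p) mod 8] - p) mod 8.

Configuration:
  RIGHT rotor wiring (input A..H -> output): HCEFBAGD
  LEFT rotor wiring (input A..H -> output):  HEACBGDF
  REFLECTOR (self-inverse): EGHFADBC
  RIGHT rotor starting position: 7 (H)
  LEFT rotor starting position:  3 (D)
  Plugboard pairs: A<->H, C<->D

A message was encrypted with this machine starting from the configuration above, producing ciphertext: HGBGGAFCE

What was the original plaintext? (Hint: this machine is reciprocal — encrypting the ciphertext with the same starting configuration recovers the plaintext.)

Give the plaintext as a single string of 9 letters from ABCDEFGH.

Char 1 ('H'): step: R->0, L->4 (L advanced); H->plug->A->R->H->L->G->refl->B->L'->D->R'->H->plug->A
Char 2 ('G'): step: R->1, L=4; G->plug->G->R->C->L->H->refl->C->L'->B->R'->A->plug->H
Char 3 ('B'): step: R->2, L=4; B->plug->B->R->D->L->B->refl->G->L'->H->R'->C->plug->D
Char 4 ('G'): step: R->3, L=4; G->plug->G->R->H->L->G->refl->B->L'->D->R'->D->plug->C
Char 5 ('G'): step: R->4, L=4; G->plug->G->R->A->L->F->refl->D->L'->E->R'->B->plug->B
Char 6 ('A'): step: R->5, L=4; A->plug->H->R->E->L->D->refl->F->L'->A->R'->G->plug->G
Char 7 ('F'): step: R->6, L=4; F->plug->F->R->H->L->G->refl->B->L'->D->R'->G->plug->G
Char 8 ('C'): step: R->7, L=4; C->plug->D->R->F->L->A->refl->E->L'->G->R'->E->plug->E
Char 9 ('E'): step: R->0, L->5 (L advanced); E->plug->E->R->B->L->G->refl->B->L'->A->R'->F->plug->F

Answer: AHDCBGGEF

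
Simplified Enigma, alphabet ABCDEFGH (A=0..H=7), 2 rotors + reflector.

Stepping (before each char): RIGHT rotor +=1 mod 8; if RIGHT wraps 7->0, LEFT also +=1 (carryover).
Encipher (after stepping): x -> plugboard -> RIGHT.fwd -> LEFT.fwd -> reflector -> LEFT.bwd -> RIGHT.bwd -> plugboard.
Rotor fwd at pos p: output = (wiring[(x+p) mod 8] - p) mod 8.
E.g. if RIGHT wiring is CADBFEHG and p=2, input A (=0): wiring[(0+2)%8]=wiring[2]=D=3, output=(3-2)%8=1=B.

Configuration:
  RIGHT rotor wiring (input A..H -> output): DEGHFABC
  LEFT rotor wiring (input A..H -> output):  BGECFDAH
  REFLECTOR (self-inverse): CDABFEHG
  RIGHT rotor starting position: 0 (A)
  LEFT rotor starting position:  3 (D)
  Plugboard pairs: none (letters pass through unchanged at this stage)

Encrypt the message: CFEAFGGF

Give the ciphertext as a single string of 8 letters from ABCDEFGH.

Answer: EBDGGDHA

Derivation:
Char 1 ('C'): step: R->1, L=3; C->plug->C->R->G->L->D->refl->B->L'->H->R'->E->plug->E
Char 2 ('F'): step: R->2, L=3; F->plug->F->R->A->L->H->refl->G->L'->F->R'->B->plug->B
Char 3 ('E'): step: R->3, L=3; E->plug->E->R->H->L->B->refl->D->L'->G->R'->D->plug->D
Char 4 ('A'): step: R->4, L=3; A->plug->A->R->B->L->C->refl->A->L'->C->R'->G->plug->G
Char 5 ('F'): step: R->5, L=3; F->plug->F->R->B->L->C->refl->A->L'->C->R'->G->plug->G
Char 6 ('G'): step: R->6, L=3; G->plug->G->R->H->L->B->refl->D->L'->G->R'->D->plug->D
Char 7 ('G'): step: R->7, L=3; G->plug->G->R->B->L->C->refl->A->L'->C->R'->H->plug->H
Char 8 ('F'): step: R->0, L->4 (L advanced); F->plug->F->R->A->L->B->refl->D->L'->D->R'->A->plug->A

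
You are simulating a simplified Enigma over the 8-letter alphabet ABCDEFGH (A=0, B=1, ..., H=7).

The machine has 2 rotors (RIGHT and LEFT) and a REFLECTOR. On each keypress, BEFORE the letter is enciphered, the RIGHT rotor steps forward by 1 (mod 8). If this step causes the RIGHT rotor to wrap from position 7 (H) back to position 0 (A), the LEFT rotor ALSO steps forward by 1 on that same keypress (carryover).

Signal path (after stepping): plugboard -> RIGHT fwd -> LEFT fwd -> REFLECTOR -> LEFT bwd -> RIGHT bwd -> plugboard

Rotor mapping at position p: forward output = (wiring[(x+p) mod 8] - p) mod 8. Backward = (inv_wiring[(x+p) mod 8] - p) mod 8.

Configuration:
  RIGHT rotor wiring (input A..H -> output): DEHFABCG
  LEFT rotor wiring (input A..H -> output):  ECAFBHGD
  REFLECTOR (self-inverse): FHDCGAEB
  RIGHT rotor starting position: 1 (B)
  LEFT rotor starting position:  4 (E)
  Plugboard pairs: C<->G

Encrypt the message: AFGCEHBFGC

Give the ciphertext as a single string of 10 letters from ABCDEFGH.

Char 1 ('A'): step: R->2, L=4; A->plug->A->R->F->L->G->refl->E->L'->G->R'->C->plug->G
Char 2 ('F'): step: R->3, L=4; F->plug->F->R->A->L->F->refl->A->L'->E->R'->H->plug->H
Char 3 ('G'): step: R->4, L=4; G->plug->C->R->G->L->E->refl->G->L'->F->R'->B->plug->B
Char 4 ('C'): step: R->5, L=4; C->plug->G->R->A->L->F->refl->A->L'->E->R'->A->plug->A
Char 5 ('E'): step: R->6, L=4; E->plug->E->R->B->L->D->refl->C->L'->C->R'->G->plug->C
Char 6 ('H'): step: R->7, L=4; H->plug->H->R->D->L->H->refl->B->L'->H->R'->A->plug->A
Char 7 ('B'): step: R->0, L->5 (L advanced); B->plug->B->R->E->L->F->refl->A->L'->G->R'->H->plug->H
Char 8 ('F'): step: R->1, L=5; F->plug->F->R->B->L->B->refl->H->L'->D->R'->A->plug->A
Char 9 ('G'): step: R->2, L=5; G->plug->C->R->G->L->A->refl->F->L'->E->R'->F->plug->F
Char 10 ('C'): step: R->3, L=5; C->plug->G->R->B->L->B->refl->H->L'->D->R'->E->plug->E

Answer: GHBACAHAFE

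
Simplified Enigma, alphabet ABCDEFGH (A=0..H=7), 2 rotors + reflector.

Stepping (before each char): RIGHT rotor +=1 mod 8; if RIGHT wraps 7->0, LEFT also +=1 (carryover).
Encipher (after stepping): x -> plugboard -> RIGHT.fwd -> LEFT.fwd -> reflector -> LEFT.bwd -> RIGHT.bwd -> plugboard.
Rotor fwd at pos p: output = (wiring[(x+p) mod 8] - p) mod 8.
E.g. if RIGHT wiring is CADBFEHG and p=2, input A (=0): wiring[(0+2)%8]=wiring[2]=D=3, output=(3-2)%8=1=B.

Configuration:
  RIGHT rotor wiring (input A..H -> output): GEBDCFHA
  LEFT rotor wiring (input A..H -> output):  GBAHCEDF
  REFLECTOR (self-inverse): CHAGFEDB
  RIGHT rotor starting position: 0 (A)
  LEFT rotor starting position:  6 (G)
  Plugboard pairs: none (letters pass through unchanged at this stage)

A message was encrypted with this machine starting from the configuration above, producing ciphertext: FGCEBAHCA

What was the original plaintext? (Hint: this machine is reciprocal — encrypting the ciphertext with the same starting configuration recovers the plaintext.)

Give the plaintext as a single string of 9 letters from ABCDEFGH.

Char 1 ('F'): step: R->1, L=6; F->plug->F->R->G->L->E->refl->F->L'->A->R'->B->plug->B
Char 2 ('G'): step: R->2, L=6; G->plug->G->R->E->L->C->refl->A->L'->C->R'->H->plug->H
Char 3 ('C'): step: R->3, L=6; C->plug->C->R->C->L->A->refl->C->L'->E->R'->D->plug->D
Char 4 ('E'): step: R->4, L=6; E->plug->E->R->C->L->A->refl->C->L'->E->R'->D->plug->D
Char 5 ('B'): step: R->5, L=6; B->plug->B->R->C->L->A->refl->C->L'->E->R'->F->plug->F
Char 6 ('A'): step: R->6, L=6; A->plug->A->R->B->L->H->refl->B->L'->F->R'->F->plug->F
Char 7 ('H'): step: R->7, L=6; H->plug->H->R->A->L->F->refl->E->L'->G->R'->G->plug->G
Char 8 ('C'): step: R->0, L->7 (L advanced); C->plug->C->R->B->L->H->refl->B->L'->D->R'->D->plug->D
Char 9 ('A'): step: R->1, L=7; A->plug->A->R->D->L->B->refl->H->L'->B->R'->D->plug->D

Answer: BHDDFFGDD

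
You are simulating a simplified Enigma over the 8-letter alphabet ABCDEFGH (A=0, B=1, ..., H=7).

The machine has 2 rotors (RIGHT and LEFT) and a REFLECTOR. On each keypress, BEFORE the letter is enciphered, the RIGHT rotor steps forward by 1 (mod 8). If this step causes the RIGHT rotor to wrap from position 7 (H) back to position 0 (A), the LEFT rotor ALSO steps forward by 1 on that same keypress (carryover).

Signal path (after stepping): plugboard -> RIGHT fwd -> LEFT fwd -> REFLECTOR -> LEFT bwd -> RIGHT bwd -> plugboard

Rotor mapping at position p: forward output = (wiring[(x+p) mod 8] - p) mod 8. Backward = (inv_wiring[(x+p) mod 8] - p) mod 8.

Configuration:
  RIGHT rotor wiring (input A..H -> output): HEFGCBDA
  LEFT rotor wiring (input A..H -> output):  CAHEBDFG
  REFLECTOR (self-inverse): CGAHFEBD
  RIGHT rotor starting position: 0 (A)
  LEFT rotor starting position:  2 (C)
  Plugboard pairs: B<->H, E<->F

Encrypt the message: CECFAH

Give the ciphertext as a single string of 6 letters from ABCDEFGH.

Char 1 ('C'): step: R->1, L=2; C->plug->C->R->F->L->E->refl->F->L'->A->R'->E->plug->F
Char 2 ('E'): step: R->2, L=2; E->plug->F->R->G->L->A->refl->C->L'->B->R'->E->plug->F
Char 3 ('C'): step: R->3, L=2; C->plug->C->R->G->L->A->refl->C->L'->B->R'->G->plug->G
Char 4 ('F'): step: R->4, L=2; F->plug->E->R->D->L->B->refl->G->L'->H->R'->C->plug->C
Char 5 ('A'): step: R->5, L=2; A->plug->A->R->E->L->D->refl->H->L'->C->R'->D->plug->D
Char 6 ('H'): step: R->6, L=2; H->plug->B->R->C->L->H->refl->D->L'->E->R'->G->plug->G

Answer: FFGCDG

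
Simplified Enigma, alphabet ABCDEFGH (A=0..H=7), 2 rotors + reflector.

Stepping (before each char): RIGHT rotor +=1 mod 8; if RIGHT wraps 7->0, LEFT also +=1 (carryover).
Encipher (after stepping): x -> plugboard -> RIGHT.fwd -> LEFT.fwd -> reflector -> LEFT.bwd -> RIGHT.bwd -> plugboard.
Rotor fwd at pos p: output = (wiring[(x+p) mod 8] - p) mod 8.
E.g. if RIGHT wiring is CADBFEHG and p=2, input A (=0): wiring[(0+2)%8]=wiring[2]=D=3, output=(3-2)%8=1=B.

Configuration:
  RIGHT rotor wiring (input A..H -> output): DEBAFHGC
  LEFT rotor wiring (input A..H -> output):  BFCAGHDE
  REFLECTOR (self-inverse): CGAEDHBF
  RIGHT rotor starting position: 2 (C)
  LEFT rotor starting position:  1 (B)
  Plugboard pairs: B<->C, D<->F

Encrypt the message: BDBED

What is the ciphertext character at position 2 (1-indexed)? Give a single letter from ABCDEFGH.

Char 1 ('B'): step: R->3, L=1; B->plug->C->R->E->L->G->refl->B->L'->B->R'->G->plug->G
Char 2 ('D'): step: R->4, L=1; D->plug->F->R->A->L->E->refl->D->L'->G->R'->D->plug->F

F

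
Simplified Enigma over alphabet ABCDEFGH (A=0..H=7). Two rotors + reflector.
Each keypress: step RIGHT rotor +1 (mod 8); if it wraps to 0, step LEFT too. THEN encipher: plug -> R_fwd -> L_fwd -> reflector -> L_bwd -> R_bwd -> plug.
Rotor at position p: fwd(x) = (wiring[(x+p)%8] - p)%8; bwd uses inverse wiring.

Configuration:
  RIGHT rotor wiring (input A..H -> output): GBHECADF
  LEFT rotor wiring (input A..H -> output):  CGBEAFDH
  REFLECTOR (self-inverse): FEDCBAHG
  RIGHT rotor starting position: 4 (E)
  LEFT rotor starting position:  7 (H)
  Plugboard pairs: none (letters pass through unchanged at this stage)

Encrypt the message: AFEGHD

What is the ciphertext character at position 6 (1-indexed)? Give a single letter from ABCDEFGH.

Char 1 ('A'): step: R->5, L=7; A->plug->A->R->D->L->C->refl->D->L'->B->R'->D->plug->D
Char 2 ('F'): step: R->6, L=7; F->plug->F->R->G->L->G->refl->H->L'->C->R'->H->plug->H
Char 3 ('E'): step: R->7, L=7; E->plug->E->R->F->L->B->refl->E->L'->H->R'->B->plug->B
Char 4 ('G'): step: R->0, L->0 (L advanced); G->plug->G->R->D->L->E->refl->B->L'->C->R'->E->plug->E
Char 5 ('H'): step: R->1, L=0; H->plug->H->R->F->L->F->refl->A->L'->E->R'->G->plug->G
Char 6 ('D'): step: R->2, L=0; D->plug->D->R->G->L->D->refl->C->L'->A->R'->C->plug->C

C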